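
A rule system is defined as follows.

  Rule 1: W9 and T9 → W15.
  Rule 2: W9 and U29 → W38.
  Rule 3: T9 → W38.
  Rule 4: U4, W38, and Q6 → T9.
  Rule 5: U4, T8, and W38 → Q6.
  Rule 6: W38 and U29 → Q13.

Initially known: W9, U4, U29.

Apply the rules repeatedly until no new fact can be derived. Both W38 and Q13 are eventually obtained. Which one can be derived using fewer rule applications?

W38: From W9 and U29, Rule 2 gives W38. [1 rule application]
Q13: From W9 and U29, Rule 2 gives W38. From W38 and U29, Rule 6 gives Q13. [2 rule applications]
W38 needs fewer.

W38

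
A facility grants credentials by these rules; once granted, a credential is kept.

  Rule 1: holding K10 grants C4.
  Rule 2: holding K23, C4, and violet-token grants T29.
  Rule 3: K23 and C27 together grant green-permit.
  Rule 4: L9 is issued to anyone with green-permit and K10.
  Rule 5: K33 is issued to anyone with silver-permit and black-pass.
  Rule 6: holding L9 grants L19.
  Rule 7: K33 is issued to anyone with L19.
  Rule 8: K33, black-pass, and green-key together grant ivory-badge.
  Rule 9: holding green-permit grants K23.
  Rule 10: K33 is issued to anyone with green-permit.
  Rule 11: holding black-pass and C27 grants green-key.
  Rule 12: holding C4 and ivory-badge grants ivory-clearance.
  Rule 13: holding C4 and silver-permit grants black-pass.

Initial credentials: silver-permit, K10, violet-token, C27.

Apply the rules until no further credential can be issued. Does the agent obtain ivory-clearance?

Yes

Holding K10 grants C4 (Rule 1).
Holding C4 and silver-permit grants black-pass (Rule 13).
Holding silver-permit and black-pass grants K33 (Rule 5).
Holding black-pass and C27 grants green-key (Rule 11).
Holding K33, black-pass, and green-key grants ivory-badge (Rule 8).
Holding C4 and ivory-badge grants ivory-clearance (Rule 12).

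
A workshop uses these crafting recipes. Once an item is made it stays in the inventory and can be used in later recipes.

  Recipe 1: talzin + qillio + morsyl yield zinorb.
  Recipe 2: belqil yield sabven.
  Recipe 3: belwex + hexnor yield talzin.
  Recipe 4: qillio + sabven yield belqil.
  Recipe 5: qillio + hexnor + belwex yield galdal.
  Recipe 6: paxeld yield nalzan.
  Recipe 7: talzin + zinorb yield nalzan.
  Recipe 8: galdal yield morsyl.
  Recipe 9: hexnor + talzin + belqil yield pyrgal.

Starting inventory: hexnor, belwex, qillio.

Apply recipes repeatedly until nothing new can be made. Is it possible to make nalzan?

Using Recipe 5, qillio, hexnor, and belwex make galdal.
Using Recipe 3, belwex and hexnor make talzin.
galdal → morsyl (Recipe 8).
talzin + qillio + morsyl → zinorb (Recipe 1).
talzin + zinorb → nalzan (Recipe 7).

Yes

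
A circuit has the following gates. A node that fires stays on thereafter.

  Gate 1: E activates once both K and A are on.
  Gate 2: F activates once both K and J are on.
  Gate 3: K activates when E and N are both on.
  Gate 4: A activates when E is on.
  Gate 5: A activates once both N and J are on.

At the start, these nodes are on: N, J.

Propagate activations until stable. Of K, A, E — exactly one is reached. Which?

A

Gate 5: N and J on → A on.
E would need K and A (Gate 1), but K never turns on. K would need E and N (Gate 3), but E never turns on.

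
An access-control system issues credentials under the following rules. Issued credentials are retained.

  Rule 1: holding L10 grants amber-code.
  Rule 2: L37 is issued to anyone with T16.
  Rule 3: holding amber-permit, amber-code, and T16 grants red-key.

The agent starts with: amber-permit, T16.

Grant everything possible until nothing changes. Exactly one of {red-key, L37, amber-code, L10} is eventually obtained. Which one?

Holding T16 grants L37 (Rule 2).
amber-code would need L10 (Rule 1), but L10 is never granted. No rule produces L10, and it is not given. red-key would need amber-permit, amber-code, and T16 (Rule 3), but amber-code is never granted.

L37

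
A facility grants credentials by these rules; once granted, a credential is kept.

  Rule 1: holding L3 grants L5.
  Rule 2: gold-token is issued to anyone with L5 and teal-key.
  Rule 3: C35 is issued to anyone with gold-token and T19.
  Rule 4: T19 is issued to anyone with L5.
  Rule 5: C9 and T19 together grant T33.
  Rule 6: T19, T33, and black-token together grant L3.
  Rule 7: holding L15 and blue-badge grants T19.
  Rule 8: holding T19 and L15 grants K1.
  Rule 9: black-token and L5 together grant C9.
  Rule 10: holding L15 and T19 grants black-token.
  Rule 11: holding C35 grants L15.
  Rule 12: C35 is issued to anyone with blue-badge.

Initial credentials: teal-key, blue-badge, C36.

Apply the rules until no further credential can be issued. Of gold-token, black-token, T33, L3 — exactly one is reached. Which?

black-token

Holding blue-badge grants C35 (Rule 12).
Holding C35 grants L15 (Rule 11).
Holding L15 and blue-badge grants T19 (Rule 7).
Holding L15 and T19 grants black-token (Rule 10).
T33 would need C9 and T19 (Rule 5), but C9 is never granted. gold-token would need L5 and teal-key (Rule 2), but L5 is never granted. L3 would need T19, T33, and black-token (Rule 6), but T33 is never granted.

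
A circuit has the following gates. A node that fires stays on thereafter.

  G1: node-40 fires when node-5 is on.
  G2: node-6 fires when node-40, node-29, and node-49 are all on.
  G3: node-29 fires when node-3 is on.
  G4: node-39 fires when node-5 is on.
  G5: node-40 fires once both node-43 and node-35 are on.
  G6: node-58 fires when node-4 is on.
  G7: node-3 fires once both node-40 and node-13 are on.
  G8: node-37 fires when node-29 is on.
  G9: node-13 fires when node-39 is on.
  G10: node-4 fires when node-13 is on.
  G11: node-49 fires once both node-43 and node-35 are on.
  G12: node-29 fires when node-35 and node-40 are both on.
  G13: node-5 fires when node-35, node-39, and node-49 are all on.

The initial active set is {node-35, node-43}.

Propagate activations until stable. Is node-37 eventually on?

Yes

node-43 and node-35 are on, so node-40 fires (G5).
G12: node-35 and node-40 on → node-29 on.
G8: node-29 on → node-37 on.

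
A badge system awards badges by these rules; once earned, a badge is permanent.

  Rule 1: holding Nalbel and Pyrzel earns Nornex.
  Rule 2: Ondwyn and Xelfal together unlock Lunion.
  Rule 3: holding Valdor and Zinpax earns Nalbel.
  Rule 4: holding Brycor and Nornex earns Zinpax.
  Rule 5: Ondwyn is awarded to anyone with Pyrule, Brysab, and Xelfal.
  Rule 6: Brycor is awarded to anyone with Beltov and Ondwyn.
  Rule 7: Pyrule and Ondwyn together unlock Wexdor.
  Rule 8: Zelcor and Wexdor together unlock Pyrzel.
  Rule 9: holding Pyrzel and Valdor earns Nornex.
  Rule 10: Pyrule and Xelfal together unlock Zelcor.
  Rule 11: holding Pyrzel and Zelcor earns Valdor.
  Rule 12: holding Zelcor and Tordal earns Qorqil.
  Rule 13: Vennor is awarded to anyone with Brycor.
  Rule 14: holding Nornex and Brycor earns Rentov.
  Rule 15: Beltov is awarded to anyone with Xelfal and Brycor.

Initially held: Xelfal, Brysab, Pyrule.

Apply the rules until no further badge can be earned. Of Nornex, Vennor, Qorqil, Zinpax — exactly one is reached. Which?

Nornex

With Pyrule, Brysab, and Xelfal, Ondwyn is earned (Rule 5).
With Pyrule and Xelfal, Zelcor is earned (Rule 10).
With Pyrule and Ondwyn, Wexdor is earned (Rule 7).
With Zelcor and Wexdor, Pyrzel is earned (Rule 8).
With Pyrzel and Zelcor, Valdor is earned (Rule 11).
With Pyrzel and Valdor, Nornex is earned (Rule 9).
Vennor would need Brycor (Rule 13), but Brycor is never earned. Zinpax would need Brycor and Nornex (Rule 4), but Brycor is never earned. Qorqil would need Zelcor and Tordal (Rule 12), but Tordal is never earned.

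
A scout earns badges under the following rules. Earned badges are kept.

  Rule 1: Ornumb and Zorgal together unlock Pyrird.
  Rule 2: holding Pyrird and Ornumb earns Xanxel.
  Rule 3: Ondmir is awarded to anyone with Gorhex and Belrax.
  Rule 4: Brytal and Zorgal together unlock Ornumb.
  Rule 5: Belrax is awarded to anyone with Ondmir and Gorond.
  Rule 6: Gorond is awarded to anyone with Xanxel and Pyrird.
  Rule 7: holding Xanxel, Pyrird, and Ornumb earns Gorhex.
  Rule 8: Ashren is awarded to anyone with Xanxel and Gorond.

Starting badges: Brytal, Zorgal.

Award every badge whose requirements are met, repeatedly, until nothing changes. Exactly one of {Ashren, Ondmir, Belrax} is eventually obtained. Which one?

Ashren

With Brytal and Zorgal, Ornumb is earned (Rule 4).
With Ornumb and Zorgal, Pyrird is earned (Rule 1).
With Pyrird and Ornumb, Xanxel is earned (Rule 2).
With Xanxel and Pyrird, Gorond is earned (Rule 6).
With Xanxel and Gorond, Ashren is earned (Rule 8).
Belrax would need Ondmir and Gorond (Rule 5), but Ondmir is never earned. Ondmir would need Gorhex and Belrax (Rule 3), but Belrax is never earned.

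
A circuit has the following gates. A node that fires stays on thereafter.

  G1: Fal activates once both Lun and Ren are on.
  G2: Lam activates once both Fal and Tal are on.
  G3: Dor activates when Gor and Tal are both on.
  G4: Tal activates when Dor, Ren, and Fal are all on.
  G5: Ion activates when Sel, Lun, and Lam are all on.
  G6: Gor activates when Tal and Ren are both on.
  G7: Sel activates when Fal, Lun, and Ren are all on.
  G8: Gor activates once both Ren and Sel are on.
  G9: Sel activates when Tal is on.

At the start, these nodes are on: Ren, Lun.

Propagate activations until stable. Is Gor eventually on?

Lun and Ren are on, so Fal activates (G1).
Fal, Lun, and Ren are on, so Sel activates (G7).
G8: Ren and Sel on → Gor on.

Yes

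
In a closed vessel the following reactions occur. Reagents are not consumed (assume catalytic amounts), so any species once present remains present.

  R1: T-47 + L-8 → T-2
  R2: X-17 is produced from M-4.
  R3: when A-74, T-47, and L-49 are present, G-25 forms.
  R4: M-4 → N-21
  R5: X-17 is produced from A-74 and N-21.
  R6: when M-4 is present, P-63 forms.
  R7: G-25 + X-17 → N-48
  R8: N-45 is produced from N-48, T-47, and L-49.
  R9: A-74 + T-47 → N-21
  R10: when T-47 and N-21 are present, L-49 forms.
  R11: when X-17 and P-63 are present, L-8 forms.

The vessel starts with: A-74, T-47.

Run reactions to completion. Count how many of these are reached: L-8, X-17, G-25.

A-74 and T-47 present → N-21 forms (R9).
A-74 and N-21 present → X-17 forms (R5).
T-47 and N-21 present → L-49 forms (R10).
A-74, T-47, and L-49 present → G-25 forms (R3).
L-8 would need X-17 and P-63 (R11), but P-63 never forms.
X-17: reached.
G-25: reached.
Reached: X-17 and G-25 — 2 of the 3.

2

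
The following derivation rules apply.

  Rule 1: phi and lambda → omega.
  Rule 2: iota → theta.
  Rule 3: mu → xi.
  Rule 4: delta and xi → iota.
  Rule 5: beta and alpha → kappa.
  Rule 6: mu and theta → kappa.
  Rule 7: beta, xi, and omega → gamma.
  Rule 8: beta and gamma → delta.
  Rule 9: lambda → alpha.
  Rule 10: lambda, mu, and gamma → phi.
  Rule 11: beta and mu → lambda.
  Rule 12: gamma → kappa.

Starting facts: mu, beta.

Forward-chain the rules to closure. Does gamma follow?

gamma would need beta, xi, and omega (Rule 7), but omega is never established.

No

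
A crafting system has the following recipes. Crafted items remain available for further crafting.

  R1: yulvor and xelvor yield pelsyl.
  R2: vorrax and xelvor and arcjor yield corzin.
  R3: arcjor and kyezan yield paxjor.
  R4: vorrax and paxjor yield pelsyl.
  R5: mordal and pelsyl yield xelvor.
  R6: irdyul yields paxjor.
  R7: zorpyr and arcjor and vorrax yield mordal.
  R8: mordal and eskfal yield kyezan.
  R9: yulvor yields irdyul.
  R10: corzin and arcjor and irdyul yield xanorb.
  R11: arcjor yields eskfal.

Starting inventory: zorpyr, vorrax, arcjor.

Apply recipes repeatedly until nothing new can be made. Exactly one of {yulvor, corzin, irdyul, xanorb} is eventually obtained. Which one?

corzin

Using R7, zorpyr, arcjor, and vorrax make mordal.
arcjor → eskfal (R11).
Using R8, mordal and eskfal make kyezan.
arcjor and kyezan → paxjor (R3).
vorrax and paxjor → pelsyl (R4).
Using R5, mordal and pelsyl make xelvor.
vorrax and xelvor and arcjor → corzin (R2).
xanorb would need corzin, arcjor, and irdyul (R10), but irdyul is never obtained. irdyul would need yulvor (R9), but yulvor is never obtained. No rule produces yulvor, and it is not given.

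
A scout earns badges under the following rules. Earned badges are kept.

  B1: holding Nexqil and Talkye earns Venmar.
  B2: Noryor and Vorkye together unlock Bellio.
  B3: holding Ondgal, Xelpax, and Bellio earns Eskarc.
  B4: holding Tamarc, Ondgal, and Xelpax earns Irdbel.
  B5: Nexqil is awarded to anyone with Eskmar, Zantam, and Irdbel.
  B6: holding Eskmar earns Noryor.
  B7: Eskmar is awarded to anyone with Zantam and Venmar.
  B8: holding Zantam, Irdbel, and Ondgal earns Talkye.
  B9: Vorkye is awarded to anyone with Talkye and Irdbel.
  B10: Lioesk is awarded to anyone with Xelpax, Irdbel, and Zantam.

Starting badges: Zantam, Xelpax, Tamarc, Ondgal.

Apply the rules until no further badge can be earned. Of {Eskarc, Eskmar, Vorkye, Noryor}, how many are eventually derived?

1

With Tamarc, Ondgal, and Xelpax, Irdbel is earned (B4).
With Zantam, Irdbel, and Ondgal, Talkye is earned (B8).
With Talkye and Irdbel, Vorkye is earned (B9).
Eskarc would need Ondgal, Xelpax, and Bellio (B3), but Bellio is never earned.
Eskmar would need Zantam and Venmar (B7), but Venmar is never earned.
Vorkye: reached.
Noryor would need Eskmar (B6), but Eskmar is never earned.
Reached: Vorkye — 1 of the 4.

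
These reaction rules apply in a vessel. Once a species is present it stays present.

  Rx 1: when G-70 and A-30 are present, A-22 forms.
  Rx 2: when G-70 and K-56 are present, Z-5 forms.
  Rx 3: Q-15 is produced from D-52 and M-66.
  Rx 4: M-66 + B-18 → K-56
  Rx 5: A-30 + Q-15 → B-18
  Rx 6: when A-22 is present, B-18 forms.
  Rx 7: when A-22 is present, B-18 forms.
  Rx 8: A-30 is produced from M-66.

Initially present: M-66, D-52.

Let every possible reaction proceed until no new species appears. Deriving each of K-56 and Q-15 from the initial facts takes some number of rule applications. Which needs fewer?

Q-15: D-52 and M-66 present → Q-15 forms (Rx 3). [1 rule application]
K-56: D-52 and M-66 present → Q-15 forms (Rx 3). M-66 present → A-30 forms (Rx 8). A-30 and Q-15 present → B-18 forms (Rx 5). M-66 and B-18 present → K-56 forms (Rx 4). [4 rule applications]
Q-15 needs fewer.

Q-15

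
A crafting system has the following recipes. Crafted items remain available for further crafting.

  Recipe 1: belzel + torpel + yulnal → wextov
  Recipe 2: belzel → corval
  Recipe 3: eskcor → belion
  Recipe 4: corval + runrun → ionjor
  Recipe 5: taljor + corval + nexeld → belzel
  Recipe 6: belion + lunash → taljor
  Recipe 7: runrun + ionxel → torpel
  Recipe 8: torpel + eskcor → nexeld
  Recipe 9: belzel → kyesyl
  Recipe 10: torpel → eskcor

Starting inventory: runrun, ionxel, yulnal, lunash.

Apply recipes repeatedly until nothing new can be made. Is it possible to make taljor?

Yes

runrun + ionxel → torpel (Recipe 7).
torpel → eskcor (Recipe 10).
eskcor → belion (Recipe 3).
belion + lunash → taljor (Recipe 6).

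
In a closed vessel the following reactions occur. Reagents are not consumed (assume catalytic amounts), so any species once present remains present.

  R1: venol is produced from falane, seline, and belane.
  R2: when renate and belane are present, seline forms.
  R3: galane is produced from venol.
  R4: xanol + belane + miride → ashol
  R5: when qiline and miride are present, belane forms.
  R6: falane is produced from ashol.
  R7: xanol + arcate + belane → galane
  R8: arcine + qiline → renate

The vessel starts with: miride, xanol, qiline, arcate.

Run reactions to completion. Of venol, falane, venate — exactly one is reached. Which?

falane

qiline and miride present → belane forms (R5).
xanol, belane, and miride present → ashol forms (R4).
ashol present → falane forms (R6).
No rule produces venate, and it is not given. venol would need falane, seline, and belane (R1), but seline never forms.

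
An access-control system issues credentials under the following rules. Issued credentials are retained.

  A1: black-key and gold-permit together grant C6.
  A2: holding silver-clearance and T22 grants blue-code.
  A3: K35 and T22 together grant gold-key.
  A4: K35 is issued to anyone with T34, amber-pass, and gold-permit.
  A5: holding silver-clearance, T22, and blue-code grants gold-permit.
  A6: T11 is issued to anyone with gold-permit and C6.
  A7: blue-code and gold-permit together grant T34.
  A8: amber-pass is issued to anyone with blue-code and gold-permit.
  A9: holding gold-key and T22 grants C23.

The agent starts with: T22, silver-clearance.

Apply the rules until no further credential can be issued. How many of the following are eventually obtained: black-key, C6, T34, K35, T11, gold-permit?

3

Holding silver-clearance and T22 grants blue-code (A2).
Holding silver-clearance, T22, and blue-code grants gold-permit (A5).
Holding blue-code and gold-permit grants amber-pass (A8).
Holding blue-code and gold-permit grants T34 (A7).
Holding T34, amber-pass, and gold-permit grants K35 (A4).
No rule produces black-key, and it is not given.
C6 would need black-key and gold-permit (A1), but black-key is never granted.
T34: reached.
K35: reached.
T11 would need gold-permit and C6 (A6), but C6 is never granted.
gold-permit: reached.
Reached: T34, K35, and gold-permit — 3 of the 6.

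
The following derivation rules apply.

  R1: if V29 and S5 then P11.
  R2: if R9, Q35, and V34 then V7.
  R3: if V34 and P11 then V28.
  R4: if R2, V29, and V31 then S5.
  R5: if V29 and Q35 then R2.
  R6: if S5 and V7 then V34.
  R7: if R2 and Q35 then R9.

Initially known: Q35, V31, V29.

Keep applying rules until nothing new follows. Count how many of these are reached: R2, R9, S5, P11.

4

From V29 and Q35, R5 gives R2.
From R2, V29, and V31, R4 gives S5.
From R2 and Q35, R7 gives R9.
From V29 and S5, R1 gives P11.
R2: reached.
R9: reached.
S5: reached.
P11: reached.
All 4 are reached.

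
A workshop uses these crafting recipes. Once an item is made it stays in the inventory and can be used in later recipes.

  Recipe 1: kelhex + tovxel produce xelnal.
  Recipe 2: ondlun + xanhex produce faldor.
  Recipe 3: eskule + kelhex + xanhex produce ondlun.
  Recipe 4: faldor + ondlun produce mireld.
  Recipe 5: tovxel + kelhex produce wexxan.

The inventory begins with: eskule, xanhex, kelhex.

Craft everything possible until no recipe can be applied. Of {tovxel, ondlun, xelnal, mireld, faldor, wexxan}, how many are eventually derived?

eskule + kelhex + xanhex → ondlun (Recipe 3).
ondlun + xanhex → faldor (Recipe 2).
Using Recipe 4, faldor and ondlun make mireld.
No rule produces tovxel, and it is not given.
ondlun: reached.
xelnal would need kelhex and tovxel (Recipe 1), but tovxel is never obtained.
mireld: reached.
faldor: reached.
wexxan would need tovxel and kelhex (Recipe 5), but tovxel is never obtained.
Reached: ondlun, mireld, and faldor — 3 of the 6.

3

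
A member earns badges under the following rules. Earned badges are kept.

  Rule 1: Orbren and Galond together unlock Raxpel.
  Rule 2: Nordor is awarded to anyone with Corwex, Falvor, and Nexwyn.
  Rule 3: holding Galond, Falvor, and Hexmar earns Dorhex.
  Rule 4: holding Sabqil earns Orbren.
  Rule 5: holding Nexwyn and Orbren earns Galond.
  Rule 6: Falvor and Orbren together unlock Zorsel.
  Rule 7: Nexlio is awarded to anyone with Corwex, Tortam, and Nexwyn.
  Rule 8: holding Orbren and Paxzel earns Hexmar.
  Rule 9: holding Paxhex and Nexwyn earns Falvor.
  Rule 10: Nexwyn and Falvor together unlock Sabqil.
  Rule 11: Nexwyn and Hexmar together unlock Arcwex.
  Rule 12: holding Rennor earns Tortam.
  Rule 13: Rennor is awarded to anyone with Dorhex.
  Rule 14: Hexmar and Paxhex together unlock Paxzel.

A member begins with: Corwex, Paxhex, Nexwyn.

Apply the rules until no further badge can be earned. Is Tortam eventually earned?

Tortam would need Rennor (Rule 12), but Rennor is never earned.

No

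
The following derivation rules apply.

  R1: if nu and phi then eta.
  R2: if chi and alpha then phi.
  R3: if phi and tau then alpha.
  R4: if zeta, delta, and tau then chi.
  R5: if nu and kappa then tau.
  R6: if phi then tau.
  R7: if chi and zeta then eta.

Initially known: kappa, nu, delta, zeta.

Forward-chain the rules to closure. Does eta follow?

From nu and kappa, R5 gives tau.
zeta, delta, and tau hold, so chi follows (R4).
chi and zeta hold, so eta follows (R7).

Yes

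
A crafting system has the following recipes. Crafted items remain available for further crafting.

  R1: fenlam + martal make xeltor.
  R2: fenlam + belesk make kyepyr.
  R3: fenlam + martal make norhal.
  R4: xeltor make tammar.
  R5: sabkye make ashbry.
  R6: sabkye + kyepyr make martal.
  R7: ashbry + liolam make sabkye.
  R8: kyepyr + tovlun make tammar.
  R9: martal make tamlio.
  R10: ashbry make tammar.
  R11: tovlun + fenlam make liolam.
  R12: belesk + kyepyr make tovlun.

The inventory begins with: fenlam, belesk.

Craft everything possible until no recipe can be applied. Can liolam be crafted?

fenlam + belesk → kyepyr (R2).
belesk + kyepyr → tovlun (R12).
tovlun + fenlam → liolam (R11).

Yes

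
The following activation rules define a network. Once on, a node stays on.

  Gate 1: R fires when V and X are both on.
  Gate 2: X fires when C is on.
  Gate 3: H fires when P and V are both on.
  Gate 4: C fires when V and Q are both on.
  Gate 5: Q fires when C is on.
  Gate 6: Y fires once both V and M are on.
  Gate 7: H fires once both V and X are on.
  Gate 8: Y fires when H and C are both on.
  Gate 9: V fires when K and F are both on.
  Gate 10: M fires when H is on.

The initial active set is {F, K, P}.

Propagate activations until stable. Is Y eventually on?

Yes

Gate 9: K and F on → V on.
P and V are on, so H fires (Gate 3).
Gate 10: H on → M on.
V and M are on, so Y fires (Gate 6).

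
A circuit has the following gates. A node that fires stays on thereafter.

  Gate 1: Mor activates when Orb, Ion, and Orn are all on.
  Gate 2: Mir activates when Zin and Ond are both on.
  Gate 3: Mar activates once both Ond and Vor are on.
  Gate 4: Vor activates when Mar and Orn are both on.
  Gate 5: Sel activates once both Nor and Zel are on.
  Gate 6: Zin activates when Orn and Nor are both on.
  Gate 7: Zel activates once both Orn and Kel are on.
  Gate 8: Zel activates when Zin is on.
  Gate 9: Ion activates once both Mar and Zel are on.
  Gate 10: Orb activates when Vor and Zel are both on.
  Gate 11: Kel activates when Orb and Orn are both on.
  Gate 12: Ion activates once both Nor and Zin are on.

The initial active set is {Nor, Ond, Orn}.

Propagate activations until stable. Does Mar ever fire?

No

Mar would need Ond and Vor (Gate 3), but Vor never turns on.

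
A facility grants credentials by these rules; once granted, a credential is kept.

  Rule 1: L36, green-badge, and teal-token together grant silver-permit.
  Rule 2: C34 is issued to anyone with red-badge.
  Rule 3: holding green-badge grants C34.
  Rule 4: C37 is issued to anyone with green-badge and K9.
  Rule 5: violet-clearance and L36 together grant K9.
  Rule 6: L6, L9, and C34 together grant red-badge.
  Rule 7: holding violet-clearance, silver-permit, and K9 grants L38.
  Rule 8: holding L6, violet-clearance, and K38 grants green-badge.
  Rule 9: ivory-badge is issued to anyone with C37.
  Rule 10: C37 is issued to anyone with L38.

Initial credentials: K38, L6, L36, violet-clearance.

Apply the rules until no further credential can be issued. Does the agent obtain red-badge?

No

red-badge would need L6, L9, and C34 (Rule 6), but L9 is never granted.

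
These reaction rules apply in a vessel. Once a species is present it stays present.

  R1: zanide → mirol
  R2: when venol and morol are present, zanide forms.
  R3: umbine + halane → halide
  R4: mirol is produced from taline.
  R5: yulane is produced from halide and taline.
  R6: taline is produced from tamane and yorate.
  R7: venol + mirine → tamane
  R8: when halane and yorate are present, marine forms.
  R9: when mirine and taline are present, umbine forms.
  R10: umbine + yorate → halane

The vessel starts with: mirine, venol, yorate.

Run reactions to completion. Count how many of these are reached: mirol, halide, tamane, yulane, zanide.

4

venol and mirine present → tamane forms (R7).
tamane and yorate present → taline forms (R6).
taline present → mirol forms (R4).
mirine and taline present → umbine forms (R9).
umbine and yorate present → halane forms (R10).
umbine and halane present → halide forms (R3).
halide and taline present → yulane forms (R5).
mirol: reached.
halide: reached.
tamane: reached.
yulane: reached.
zanide would need venol and morol (R2), but morol never forms.
Reached: mirol, halide, tamane, and yulane — 4 of the 5.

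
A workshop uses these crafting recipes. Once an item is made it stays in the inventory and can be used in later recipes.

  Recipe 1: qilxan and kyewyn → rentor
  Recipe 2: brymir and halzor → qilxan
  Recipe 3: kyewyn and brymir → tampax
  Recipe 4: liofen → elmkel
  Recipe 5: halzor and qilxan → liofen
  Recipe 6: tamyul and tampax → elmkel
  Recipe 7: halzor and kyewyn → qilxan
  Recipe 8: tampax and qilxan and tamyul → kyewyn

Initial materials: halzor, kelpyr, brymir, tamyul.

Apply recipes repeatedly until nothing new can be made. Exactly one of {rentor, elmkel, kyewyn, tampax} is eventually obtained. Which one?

elmkel

brymir and halzor → qilxan (Recipe 2).
Using Recipe 5, halzor and qilxan make liofen.
liofen → elmkel (Recipe 4).
kyewyn would need tampax, qilxan, and tamyul (Recipe 8), but tampax is never obtained. rentor would need qilxan and kyewyn (Recipe 1), but kyewyn is never obtained. tampax would need kyewyn and brymir (Recipe 3), but kyewyn is never obtained.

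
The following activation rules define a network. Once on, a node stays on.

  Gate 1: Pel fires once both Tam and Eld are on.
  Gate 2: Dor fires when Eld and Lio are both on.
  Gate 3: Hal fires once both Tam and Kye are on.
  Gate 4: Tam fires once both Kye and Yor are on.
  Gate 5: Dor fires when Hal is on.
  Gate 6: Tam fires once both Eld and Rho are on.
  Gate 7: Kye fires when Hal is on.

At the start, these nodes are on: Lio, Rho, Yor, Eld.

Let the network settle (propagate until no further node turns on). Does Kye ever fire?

No

Kye would need Hal (Gate 7), but Hal never turns on.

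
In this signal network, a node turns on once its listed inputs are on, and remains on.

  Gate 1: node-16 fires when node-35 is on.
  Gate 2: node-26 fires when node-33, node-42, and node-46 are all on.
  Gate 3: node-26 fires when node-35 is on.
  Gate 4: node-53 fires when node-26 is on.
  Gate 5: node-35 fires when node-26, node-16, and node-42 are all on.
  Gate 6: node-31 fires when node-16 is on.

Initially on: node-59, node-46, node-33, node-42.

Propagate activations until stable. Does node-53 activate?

Yes

Gate 2: node-33, node-42, and node-46 on → node-26 on.
node-26 is on, so node-53 fires (Gate 4).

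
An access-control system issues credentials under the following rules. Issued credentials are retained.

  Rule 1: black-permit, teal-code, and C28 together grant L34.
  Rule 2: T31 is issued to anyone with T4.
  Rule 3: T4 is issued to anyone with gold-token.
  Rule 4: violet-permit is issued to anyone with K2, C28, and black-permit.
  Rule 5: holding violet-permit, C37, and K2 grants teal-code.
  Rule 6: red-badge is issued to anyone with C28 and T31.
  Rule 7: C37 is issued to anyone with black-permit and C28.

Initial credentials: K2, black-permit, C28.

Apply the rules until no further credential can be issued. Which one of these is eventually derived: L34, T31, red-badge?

L34

Holding K2, C28, and black-permit grants violet-permit (Rule 4).
Holding black-permit and C28 grants C37 (Rule 7).
Holding violet-permit, C37, and K2 grants teal-code (Rule 5).
Holding black-permit, teal-code, and C28 grants L34 (Rule 1).
T31 would need T4 (Rule 2), but T4 is never granted. red-badge would need C28 and T31 (Rule 6), but T31 is never granted.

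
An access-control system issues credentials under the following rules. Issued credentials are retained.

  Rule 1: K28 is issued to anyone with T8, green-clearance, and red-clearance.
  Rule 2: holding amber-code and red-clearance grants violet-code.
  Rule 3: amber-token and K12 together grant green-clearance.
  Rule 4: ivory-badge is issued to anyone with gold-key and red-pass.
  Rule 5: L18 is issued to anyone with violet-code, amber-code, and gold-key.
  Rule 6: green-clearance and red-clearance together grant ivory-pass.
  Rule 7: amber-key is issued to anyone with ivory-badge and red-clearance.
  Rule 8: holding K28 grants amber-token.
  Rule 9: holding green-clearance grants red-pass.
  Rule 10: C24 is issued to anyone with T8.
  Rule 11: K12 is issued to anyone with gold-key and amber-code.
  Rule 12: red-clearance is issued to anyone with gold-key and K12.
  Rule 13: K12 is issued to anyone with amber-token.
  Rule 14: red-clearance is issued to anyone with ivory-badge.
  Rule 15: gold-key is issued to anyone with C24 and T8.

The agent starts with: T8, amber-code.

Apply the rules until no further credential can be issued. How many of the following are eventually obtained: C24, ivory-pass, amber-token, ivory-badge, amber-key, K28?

1

Holding T8 grants C24 (Rule 10).
C24: reached.
ivory-pass would need green-clearance and red-clearance (Rule 6), but green-clearance is never granted.
amber-token would need K28 (Rule 8), but K28 is never granted.
ivory-badge would need gold-key and red-pass (Rule 4), but red-pass is never granted.
amber-key would need ivory-badge and red-clearance (Rule 7), but ivory-badge is never granted.
K28 would need T8, green-clearance, and red-clearance (Rule 1), but green-clearance is never granted.
Reached: C24 — 1 of the 6.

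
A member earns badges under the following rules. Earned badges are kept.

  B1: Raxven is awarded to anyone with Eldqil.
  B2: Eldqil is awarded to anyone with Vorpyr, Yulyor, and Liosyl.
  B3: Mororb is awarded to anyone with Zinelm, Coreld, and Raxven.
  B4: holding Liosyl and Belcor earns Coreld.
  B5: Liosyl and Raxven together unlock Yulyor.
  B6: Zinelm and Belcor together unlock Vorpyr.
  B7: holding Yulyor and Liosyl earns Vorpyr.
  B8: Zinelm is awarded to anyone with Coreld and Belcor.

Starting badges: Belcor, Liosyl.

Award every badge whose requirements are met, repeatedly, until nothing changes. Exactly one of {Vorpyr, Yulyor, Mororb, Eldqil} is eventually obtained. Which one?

With Liosyl and Belcor, Coreld is earned (B4).
With Coreld and Belcor, Zinelm is earned (B8).
With Zinelm and Belcor, Vorpyr is earned (B6).
Yulyor would need Liosyl and Raxven (B5), but Raxven is never earned. Mororb would need Zinelm, Coreld, and Raxven (B3), but Raxven is never earned. Eldqil would need Vorpyr, Yulyor, and Liosyl (B2), but Yulyor is never earned.

Vorpyr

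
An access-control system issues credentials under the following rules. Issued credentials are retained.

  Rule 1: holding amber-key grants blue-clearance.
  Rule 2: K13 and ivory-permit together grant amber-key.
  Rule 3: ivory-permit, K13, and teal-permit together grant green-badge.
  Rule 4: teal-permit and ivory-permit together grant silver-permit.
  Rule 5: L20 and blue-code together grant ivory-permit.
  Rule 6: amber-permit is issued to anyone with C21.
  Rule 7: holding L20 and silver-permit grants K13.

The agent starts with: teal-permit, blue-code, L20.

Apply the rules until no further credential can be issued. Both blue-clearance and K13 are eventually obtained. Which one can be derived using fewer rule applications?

K13: Holding L20 and blue-code grants ivory-permit (Rule 5). Holding teal-permit and ivory-permit grants silver-permit (Rule 4). Holding L20 and silver-permit grants K13 (Rule 7). [3 rule applications]
blue-clearance: Holding L20 and blue-code grants ivory-permit (Rule 5). Holding teal-permit and ivory-permit grants silver-permit (Rule 4). Holding L20 and silver-permit grants K13 (Rule 7). Holding K13 and ivory-permit grants amber-key (Rule 2). Holding amber-key grants blue-clearance (Rule 1). [5 rule applications]
K13 needs fewer.

K13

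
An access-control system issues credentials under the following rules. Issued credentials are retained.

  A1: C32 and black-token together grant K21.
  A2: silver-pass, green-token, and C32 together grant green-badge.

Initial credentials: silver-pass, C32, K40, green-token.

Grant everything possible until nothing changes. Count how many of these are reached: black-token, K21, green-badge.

Holding silver-pass, green-token, and C32 grants green-badge (A2).
No rule produces black-token, and it is not given.
K21 would need C32 and black-token (A1), but black-token is never granted.
green-badge: reached.
Reached: green-badge — 1 of the 3.

1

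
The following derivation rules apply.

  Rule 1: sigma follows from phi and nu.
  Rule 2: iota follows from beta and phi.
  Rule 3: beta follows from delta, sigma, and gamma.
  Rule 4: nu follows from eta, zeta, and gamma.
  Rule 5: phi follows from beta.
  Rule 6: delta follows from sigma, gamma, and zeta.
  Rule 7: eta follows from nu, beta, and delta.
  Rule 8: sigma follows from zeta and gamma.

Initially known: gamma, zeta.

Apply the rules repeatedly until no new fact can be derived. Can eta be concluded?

eta would need nu, beta, and delta (Rule 7), but nu is never established.

No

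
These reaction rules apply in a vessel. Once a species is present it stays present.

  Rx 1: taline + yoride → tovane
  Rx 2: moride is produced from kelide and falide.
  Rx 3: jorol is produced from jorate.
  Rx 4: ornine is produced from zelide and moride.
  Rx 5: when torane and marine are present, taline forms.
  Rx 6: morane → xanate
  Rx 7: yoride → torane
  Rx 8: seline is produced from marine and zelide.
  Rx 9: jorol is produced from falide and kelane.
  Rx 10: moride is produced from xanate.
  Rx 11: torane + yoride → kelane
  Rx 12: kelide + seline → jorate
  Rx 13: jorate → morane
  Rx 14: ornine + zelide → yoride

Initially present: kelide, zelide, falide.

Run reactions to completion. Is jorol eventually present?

kelide and falide present → moride forms (Rx 2).
zelide and moride present → ornine forms (Rx 4).
ornine and zelide present → yoride forms (Rx 14).
yoride present → torane forms (Rx 7).
torane and yoride present → kelane forms (Rx 11).
falide and kelane present → jorol forms (Rx 9).

Yes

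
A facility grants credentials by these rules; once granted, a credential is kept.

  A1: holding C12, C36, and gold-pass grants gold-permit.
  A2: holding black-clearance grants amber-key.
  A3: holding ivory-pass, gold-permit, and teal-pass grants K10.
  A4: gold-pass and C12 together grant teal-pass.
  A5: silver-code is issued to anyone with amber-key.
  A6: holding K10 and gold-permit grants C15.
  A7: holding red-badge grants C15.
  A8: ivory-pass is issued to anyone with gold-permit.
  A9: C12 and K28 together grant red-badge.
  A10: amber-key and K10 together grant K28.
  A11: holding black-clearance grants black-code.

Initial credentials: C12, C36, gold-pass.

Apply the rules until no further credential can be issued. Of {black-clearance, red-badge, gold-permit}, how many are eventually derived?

Holding C12, C36, and gold-pass grants gold-permit (A1).
No rule produces black-clearance, and it is not given.
red-badge would need C12 and K28 (A9), but K28 is never granted.
gold-permit: reached.
Reached: gold-permit — 1 of the 3.

1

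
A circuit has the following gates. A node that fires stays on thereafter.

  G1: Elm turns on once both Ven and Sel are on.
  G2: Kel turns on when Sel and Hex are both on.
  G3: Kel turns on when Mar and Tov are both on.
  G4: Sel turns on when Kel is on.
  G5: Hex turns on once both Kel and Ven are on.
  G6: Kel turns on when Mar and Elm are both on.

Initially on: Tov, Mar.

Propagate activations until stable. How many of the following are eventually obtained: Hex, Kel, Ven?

G3: Mar and Tov on → Kel on.
Hex would need Kel and Ven (G5), but Ven never turns on.
Kel: reached.
No rule produces Ven, and it is not given.
Reached: Kel — 1 of the 3.

1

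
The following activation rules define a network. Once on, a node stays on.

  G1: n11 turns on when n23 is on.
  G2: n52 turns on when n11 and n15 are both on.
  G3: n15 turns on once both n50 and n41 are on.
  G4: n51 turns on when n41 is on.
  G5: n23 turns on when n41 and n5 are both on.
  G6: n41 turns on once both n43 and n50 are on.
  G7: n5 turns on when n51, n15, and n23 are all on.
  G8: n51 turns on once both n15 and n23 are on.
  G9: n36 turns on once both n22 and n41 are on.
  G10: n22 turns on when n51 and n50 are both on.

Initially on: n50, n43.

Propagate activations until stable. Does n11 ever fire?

n11 would need n23 (G1), but n23 never turns on.

No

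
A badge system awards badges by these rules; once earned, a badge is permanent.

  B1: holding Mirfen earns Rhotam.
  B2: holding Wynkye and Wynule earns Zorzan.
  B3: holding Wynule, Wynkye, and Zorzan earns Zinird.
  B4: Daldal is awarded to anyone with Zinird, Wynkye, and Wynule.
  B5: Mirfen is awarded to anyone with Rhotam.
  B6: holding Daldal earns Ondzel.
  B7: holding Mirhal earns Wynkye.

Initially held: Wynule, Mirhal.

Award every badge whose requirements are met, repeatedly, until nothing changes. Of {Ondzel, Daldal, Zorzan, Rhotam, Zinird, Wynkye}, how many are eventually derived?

5

With Mirhal, Wynkye is earned (B7).
With Wynkye and Wynule, Zorzan is earned (B2).
With Wynule, Wynkye, and Zorzan, Zinird is earned (B3).
With Zinird, Wynkye, and Wynule, Daldal is earned (B4).
With Daldal, Ondzel is earned (B6).
Ondzel: reached.
Daldal: reached.
Zorzan: reached.
Rhotam would need Mirfen (B1), but Mirfen is never earned.
Zinird: reached.
Wynkye: reached.
Reached: Ondzel, Daldal, Zorzan, Zinird, and Wynkye — 5 of the 6.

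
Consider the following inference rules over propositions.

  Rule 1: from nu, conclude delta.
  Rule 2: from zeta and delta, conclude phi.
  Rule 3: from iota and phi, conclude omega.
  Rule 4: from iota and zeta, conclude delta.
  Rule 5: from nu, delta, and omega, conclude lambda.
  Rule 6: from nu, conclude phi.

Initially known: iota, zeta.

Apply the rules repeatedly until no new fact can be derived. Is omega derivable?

Yes

iota and zeta hold, so delta follows (Rule 4).
From zeta and delta, Rule 2 gives phi.
iota and phi hold, so omega follows (Rule 3).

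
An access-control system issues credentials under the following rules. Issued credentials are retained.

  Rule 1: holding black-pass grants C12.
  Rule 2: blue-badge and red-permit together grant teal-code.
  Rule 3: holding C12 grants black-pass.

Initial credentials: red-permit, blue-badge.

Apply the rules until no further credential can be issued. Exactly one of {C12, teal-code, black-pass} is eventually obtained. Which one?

teal-code

Holding blue-badge and red-permit grants teal-code (Rule 2).
C12 would need black-pass (Rule 1), but black-pass is never granted. black-pass would need C12 (Rule 3), but C12 is never granted.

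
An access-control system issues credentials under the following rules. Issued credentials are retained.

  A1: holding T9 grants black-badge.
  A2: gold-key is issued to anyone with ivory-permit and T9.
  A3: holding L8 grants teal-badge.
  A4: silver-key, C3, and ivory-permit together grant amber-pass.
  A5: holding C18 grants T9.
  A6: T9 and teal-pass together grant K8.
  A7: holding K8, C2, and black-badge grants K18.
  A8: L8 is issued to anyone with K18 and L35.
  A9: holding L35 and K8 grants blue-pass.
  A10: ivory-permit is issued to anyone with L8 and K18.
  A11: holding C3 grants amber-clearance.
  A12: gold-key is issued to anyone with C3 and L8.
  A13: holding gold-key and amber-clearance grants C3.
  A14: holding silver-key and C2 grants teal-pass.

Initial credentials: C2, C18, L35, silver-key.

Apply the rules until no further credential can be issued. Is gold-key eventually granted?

Yes

Holding silver-key and C2 grants teal-pass (A14).
Holding C18 grants T9 (A5).
Holding T9 and teal-pass grants K8 (A6).
Holding T9 grants black-badge (A1).
Holding K8, C2, and black-badge grants K18 (A7).
Holding K18 and L35 grants L8 (A8).
Holding L8 and K18 grants ivory-permit (A10).
Holding ivory-permit and T9 grants gold-key (A2).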